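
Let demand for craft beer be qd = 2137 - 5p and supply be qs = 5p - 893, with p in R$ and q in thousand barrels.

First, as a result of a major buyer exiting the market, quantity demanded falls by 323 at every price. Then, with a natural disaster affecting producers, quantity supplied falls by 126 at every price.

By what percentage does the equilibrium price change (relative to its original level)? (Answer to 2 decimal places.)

Original equilibrium: 2137 - 5p = 5p - 893 gives 3030 = 10p, so p = 303 and q = 622.
The new curves are qd = 1814 - 5p (demand) and qs = 5p - 1019 (supply).
Equate the new curves: 1814 - 5p = 5p - 1019, giving 2833 = 10p, p = 283.3, q = 397.5.
%Δp = (283.3 − 303) / 303 × 100 = -6.50%.

-6.50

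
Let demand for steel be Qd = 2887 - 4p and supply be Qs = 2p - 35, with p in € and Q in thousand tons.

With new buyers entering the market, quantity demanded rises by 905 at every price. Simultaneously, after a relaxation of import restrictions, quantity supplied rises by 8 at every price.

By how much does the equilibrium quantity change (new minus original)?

Before the shock: 2887 - 4p = 2p - 35 ⇒ 2922 = 6p ⇒ p = 487, Q = 939.
The new curves are Qd = 3792 - 4p (demand) and Qs = 2p - 27 (supply).
New equilibrium: 3792 - 4p = 2p - 27 ⇒ 3819 = 6p ⇒ p = 636.5, Q = 1246.
ΔQ = 1246 − 939 = +307.

+307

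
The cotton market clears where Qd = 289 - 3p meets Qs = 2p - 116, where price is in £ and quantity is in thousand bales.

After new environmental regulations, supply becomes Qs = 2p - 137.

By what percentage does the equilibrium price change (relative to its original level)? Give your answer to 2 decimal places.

Solve the original market: 289 - 3p = 2p - 116, hence p = 81 and Q = 46.
With the change applied: demand Qd = 289 - 3p, supply Qs = 2p - 137.
Setting them equal: 289 - 3p = 2p - 137 → 426 = 5p, so p = 85.2 and Q = 33.4.
%Δp = (85.2 − 81) / 81 × 100 = +5.19%.

+5.19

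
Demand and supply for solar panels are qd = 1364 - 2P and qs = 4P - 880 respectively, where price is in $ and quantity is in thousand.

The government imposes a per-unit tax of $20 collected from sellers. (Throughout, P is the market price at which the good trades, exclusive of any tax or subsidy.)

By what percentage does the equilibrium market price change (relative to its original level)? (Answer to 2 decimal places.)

Original equilibrium: 1364 - 2P = 4P - 880 gives 2244 = 6P, so P = 374 and q = 616.
Since sellers keep the price net of the tax, the effective supply curve becomes qs = 4P - 960.
New equilibrium: 1364 - 2P = 4P - 960 ⇒ 2324 = 6P ⇒ P = 1162/3 ≈ 387.3333, q = 1768/3 ≈ 589.3333.
%ΔP = (387.3333 − 374) / 374 × 100 = +3.57%.

+3.57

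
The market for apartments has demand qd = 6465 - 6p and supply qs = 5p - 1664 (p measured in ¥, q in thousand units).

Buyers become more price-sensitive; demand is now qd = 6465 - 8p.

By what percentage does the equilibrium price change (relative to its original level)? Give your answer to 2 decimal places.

-15.38

Original equilibrium: 6465 - 6p = 5p - 1664 gives 8129 = 11p, so p = 739 and q = 2031.
With the change applied: demand qd = 6465 - 8p, supply qs = 5p - 1664.
Equate the new curves: 6465 - 8p = 5p - 1664, giving 8129 = 13p, p = 8129/13 ≈ 625.3077, q = 19013/13 ≈ 1462.5385.
%Δp = (625.3077 − 739) / 739 × 100 = -15.38%.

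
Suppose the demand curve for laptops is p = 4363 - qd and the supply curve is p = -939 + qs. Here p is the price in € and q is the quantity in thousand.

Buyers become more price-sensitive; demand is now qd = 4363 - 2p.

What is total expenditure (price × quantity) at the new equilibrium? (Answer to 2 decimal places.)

Before the shock: 4363 - p = p + 939 ⇒ 3424 = 2p ⇒ p = 1712, q = 2651.
The new curves are qd = 4363 - 2p (demand) and qs = p + 939 (supply).
Equate the new curves: 4363 - 2p = p + 939, giving 3424 = 3p, p = 3424/3 ≈ 1141.3333, q = 6241/3 ≈ 2080.3333.
New expenditure = 1141.3333 × 2080.3333 = 2374353.78.

2374353.78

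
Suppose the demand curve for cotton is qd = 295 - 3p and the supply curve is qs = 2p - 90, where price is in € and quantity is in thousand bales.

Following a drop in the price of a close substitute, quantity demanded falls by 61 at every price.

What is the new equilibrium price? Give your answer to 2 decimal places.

Original equilibrium: 295 - 3p = 2p - 90 gives 385 = 5p, so p = 77 and q = 64.
After the shift, demand is qd = 234 - 3p and supply is qs = 2p - 90.
New equilibrium: 234 - 3p = 2p - 90 ⇒ 324 = 5p ⇒ p = 64.8, q = 39.6.

64.80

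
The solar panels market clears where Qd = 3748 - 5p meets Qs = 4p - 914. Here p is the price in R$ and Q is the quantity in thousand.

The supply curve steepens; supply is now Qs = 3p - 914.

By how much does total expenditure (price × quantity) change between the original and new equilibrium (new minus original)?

Before the shock: 3748 - 5p = 4p - 914 ⇒ 4662 = 9p ⇒ p = 518, Q = 1158.
With the change applied: demand Qd = 3748 - 5p, supply Qs = 3p - 914.
Setting them equal: 3748 - 5p = 3p - 914 → 4662 = 8p, so p = 582.75 and Q = 834.25.
Expenditure moves from 518×1158 = 599844 to 582.75×834.25 = 486159.1875; change = -113684.8125.

-113684.8125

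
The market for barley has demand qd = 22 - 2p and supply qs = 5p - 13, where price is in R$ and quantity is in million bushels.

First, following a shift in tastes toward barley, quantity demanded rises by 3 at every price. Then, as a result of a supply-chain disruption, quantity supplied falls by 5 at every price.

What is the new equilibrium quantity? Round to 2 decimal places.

12.71

Before the shock: 22 - 2p = 5p - 13 ⇒ 35 = 7p ⇒ p = 5, q = 12.
The shock moves the curves to qd = 25 - 2p and qs = 5p - 18.
Clearing the new market: 25 - 2p = 5p - 18, so p = 43/7 ≈ 6.1429 and q = 89/7 ≈ 12.7143.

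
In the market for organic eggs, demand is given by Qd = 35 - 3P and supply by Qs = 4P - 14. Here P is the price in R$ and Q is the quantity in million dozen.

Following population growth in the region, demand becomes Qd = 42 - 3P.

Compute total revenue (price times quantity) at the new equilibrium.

144

Original equilibrium: 35 - 3P = 4P - 14 gives 49 = 7P, so P = 7 and Q = 14.
With the change applied: demand Qd = 42 - 3P, supply Qs = 4P - 14.
Equate the new curves: 42 - 3P = 4P - 14, giving 56 = 7P, P = 8, Q = 18.
New expenditure = 8 × 18 = 144.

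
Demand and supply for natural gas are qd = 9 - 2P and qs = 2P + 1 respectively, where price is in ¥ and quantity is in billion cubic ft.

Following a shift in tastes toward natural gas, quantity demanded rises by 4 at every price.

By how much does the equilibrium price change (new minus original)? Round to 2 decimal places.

Original equilibrium: 9 - 2P = 2P + 1 gives 8 = 4P, so P = 2 and q = 5.
The shock moves the curves to qd = 13 - 2P and qs = 2P + 1.
Clearing the new market: 13 - 2P = 2P + 1, so P = 3 and q = 7.
ΔP = 3 − 2 = +1.00.

+1.00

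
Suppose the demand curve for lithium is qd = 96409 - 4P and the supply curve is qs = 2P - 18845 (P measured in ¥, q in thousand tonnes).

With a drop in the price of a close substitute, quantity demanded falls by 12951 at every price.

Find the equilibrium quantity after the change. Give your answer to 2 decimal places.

15256.00

Initially, 96409 - 4P = 2P - 18845, so 115254 = 6P and P = 19209, q = 19573.
With the change applied: demand qd = 83458 - 4P, supply qs = 2P - 18845.
New equilibrium: 83458 - 4P = 2P - 18845 ⇒ 102303 = 6P ⇒ P = 17050.5, q = 15256.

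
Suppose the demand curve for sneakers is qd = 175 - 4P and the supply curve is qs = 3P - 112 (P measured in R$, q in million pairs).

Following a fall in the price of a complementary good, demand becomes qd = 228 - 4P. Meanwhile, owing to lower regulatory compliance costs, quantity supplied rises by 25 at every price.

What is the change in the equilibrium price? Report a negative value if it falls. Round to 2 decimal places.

+4.00

Solve the original market: 175 - 4P = 3P - 112, hence P = 41 and q = 11.
The new curves are qd = 228 - 4P (demand) and qs = 3P - 87 (supply).
Clearing the new market: 228 - 4P = 3P - 87, so P = 45 and q = 48.
ΔP = 45 − 41 = +4.00.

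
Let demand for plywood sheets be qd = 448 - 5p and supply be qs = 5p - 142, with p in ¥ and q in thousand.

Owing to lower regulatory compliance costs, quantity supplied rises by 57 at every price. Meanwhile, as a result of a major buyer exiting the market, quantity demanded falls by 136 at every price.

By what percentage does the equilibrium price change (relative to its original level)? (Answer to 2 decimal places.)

-32.71

Initially, 448 - 5p = 5p - 142, so 590 = 10p and p = 59, q = 153.
With the change applied: demand qd = 312 - 5p, supply qs = 5p - 85.
Equate the new curves: 312 - 5p = 5p - 85, giving 397 = 10p, p = 39.7, q = 113.5.
%Δp = (39.7 − 59) / 59 × 100 = -32.71%.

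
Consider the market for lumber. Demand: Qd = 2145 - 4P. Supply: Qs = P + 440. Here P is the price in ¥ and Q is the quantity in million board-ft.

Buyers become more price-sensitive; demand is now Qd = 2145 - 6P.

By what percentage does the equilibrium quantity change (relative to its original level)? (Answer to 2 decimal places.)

Solve the original market: 2145 - 4P = P + 440, hence P = 341 and Q = 781.
With the change applied: demand Qd = 2145 - 6P, supply Qs = P + 440.
Equate the new curves: 2145 - 6P = P + 440, giving 1705 = 7P, P = 1705/7 ≈ 243.5714, Q = 4785/7 ≈ 683.5714.
%ΔQ = (683.5714 − 781) / 781 × 100 = -12.47%.

-12.47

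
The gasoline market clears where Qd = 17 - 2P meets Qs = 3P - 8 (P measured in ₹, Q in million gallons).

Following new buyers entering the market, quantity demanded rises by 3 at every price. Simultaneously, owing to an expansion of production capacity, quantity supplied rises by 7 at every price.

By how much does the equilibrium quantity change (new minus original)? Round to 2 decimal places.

Solve the original market: 17 - 2P = 3P - 8, hence P = 5 and Q = 7.
With the change applied: demand Qd = 20 - 2P, supply Qs = 3P - 1.
Equate the new curves: 20 - 2P = 3P - 1, giving 21 = 5P, P = 4.2, Q = 11.6.
ΔQ = 11.6 − 7 = +4.60.

+4.60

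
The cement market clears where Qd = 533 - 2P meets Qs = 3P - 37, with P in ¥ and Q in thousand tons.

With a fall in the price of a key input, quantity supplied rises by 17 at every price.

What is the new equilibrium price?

110.6

Initially, 533 - 2P = 3P - 37, so 570 = 5P and P = 114, Q = 305.
The new curves are Qd = 533 - 2P (demand) and Qs = 3P - 20 (supply).
Equate the new curves: 533 - 2P = 3P - 20, giving 553 = 5P, P = 110.6, Q = 311.8.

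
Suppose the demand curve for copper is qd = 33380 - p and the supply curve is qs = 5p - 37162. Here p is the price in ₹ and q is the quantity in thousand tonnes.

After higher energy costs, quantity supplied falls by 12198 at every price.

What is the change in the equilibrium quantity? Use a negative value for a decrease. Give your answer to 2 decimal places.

-2033.00

Original equilibrium: 33380 - p = 5p - 37162 gives 70542 = 6p, so p = 11757 and q = 21623.
With the change applied: demand qd = 33380 - p, supply qs = 5p - 49360.
Equate the new curves: 33380 - p = 5p - 49360, giving 82740 = 6p, p = 13790, q = 19590.
Δq = 19590 − 21623 = -2033.00.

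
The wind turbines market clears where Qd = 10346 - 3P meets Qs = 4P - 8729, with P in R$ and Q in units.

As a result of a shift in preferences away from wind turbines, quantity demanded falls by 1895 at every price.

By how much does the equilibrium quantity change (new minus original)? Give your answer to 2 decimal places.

-1082.86

Initially, 10346 - 3P = 4P - 8729, so 19075 = 7P and P = 2725, Q = 2171.
After the shift, demand is Qd = 8451 - 3P and supply is Qs = 4P - 8729.
Setting them equal: 8451 - 3P = 4P - 8729 → 17180 = 7P, so P = 17180/7 ≈ 2454.2857 and Q = 7617/7 ≈ 1088.1429.
ΔQ = 1088.1429 − 2171 = -1082.86.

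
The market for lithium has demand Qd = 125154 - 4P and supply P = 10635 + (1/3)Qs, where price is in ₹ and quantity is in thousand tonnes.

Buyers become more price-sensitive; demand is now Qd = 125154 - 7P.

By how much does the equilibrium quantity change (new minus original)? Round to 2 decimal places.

-20193.30

Initially, 125154 - 4P = 3P - 31905, so 157059 = 7P and P = 22437, Q = 35406.
The new curves are Qd = 125154 - 7P (demand) and Qs = 3P - 31905 (supply).
New equilibrium: 125154 - 7P = 3P - 31905 ⇒ 157059 = 10P ⇒ P = 15705.9, Q = 15212.7.
ΔQ = 15212.7 − 35406 = -20193.30.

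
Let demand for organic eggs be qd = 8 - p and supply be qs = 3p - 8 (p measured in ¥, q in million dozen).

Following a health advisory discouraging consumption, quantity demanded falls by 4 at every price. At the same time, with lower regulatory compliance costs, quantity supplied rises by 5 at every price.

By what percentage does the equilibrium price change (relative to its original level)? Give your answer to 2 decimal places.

-56.25

Original equilibrium: 8 - p = 3p - 8 gives 16 = 4p, so p = 4 and q = 4.
The shock moves the curves to qd = 4 - p and qs = 3p - 3.
Equate the new curves: 4 - p = 3p - 3, giving 7 = 4p, p = 1.75, q = 2.25.
%Δp = (1.75 − 4) / 4 × 100 = -56.25%.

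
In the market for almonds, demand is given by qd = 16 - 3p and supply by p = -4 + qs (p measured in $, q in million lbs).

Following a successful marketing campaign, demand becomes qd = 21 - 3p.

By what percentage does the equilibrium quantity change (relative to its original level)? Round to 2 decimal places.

Before the shock: 16 - 3p = p + 4 ⇒ 12 = 4p ⇒ p = 3, q = 7.
With the change applied: demand qd = 21 - 3p, supply qs = p + 4.
Setting them equal: 21 - 3p = p + 4 → 17 = 4p, so p = 4.25 and q = 8.25.
%Δq = (8.25 − 7) / 7 × 100 = +17.86%.

+17.86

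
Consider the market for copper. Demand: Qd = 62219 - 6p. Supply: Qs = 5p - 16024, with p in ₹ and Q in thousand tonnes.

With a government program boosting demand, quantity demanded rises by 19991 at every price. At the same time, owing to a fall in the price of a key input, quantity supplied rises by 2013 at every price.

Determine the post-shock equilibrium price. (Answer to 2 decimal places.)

Initially, 62219 - 6p = 5p - 16024, so 78243 = 11p and p = 7113, Q = 19541.
With the change applied: demand Qd = 82210 - 6p, supply Qs = 5p - 14011.
New equilibrium: 82210 - 6p = 5p - 14011 ⇒ 96221 = 11p ⇒ p = 96221/11 ≈ 8747.3636, Q = 326984/11 ≈ 29725.8182.

8747.36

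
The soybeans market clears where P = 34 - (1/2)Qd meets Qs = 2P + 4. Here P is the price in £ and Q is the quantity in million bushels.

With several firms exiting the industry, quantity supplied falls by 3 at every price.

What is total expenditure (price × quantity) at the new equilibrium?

577.875

Initially, 68 - 2P = 2P + 4, so 64 = 4P and P = 16, Q = 36.
The shock moves the curves to Qd = 68 - 2P and Qs = 2P + 1.
Clearing the new market: 68 - 2P = 2P + 1, so P = 16.75 and Q = 34.5.
New expenditure = 16.75 × 34.5 = 577.875.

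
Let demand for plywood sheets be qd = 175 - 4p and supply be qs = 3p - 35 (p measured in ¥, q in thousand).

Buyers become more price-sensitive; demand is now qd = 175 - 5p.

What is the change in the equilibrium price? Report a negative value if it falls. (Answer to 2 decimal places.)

-3.75

Before the shock: 175 - 4p = 3p - 35 ⇒ 210 = 7p ⇒ p = 30, q = 55.
After the shift, demand is qd = 175 - 5p and supply is qs = 3p - 35.
New equilibrium: 175 - 5p = 3p - 35 ⇒ 210 = 8p ⇒ p = 26.25, q = 43.75.
Δp = 26.25 − 30 = -3.75.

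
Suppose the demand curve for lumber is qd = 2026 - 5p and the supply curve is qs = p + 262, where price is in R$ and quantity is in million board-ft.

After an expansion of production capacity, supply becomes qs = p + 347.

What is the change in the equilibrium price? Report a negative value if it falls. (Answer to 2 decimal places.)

Initially, 2026 - 5p = p + 262, so 1764 = 6p and p = 294, q = 556.
With the change applied: demand qd = 2026 - 5p, supply qs = p + 347.
Setting them equal: 2026 - 5p = p + 347 → 1679 = 6p, so p = 1679/6 ≈ 279.8333 and q = 3761/6 ≈ 626.8333.
Δp = 279.8333 − 294 = -14.17.

-14.17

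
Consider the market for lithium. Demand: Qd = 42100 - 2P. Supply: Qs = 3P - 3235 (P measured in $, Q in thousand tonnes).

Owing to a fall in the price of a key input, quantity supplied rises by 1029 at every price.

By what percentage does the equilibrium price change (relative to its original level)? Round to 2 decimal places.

Original equilibrium: 42100 - 2P = 3P - 3235 gives 45335 = 5P, so P = 9067 and Q = 23966.
With the change applied: demand Qd = 42100 - 2P, supply Qs = 3P - 2206.
Clearing the new market: 42100 - 2P = 3P - 2206, so P = 8861.2 and Q = 24377.6.
%ΔP = (8861.2 − 9067) / 9067 × 100 = -2.27%.

-2.27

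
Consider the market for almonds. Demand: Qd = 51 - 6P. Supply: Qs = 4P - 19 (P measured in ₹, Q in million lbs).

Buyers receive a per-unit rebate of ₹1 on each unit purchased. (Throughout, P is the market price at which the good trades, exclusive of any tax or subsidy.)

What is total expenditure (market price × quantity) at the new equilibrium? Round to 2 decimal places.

86.64

Before the shock: 51 - 6P = 4P - 19 ⇒ 70 = 10P ⇒ P = 7, Q = 9.
Since buyers' out-of-pocket price is the market price minus the rebate, the effective demand curve becomes Qd = 57 - 6P.
Setting them equal: 57 - 6P = 4P - 19 → 76 = 10P, so P = 7.6 and Q = 11.4.
New expenditure = 7.6 × 11.4 = 86.64.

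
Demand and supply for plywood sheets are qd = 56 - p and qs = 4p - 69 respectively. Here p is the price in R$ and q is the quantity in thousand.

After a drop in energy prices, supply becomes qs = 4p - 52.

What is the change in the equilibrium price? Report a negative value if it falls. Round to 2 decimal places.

-3.40

Initially, 56 - p = 4p - 69, so 125 = 5p and p = 25, q = 31.
After the shift, demand is qd = 56 - p and supply is qs = 4p - 52.
New equilibrium: 56 - p = 4p - 52 ⇒ 108 = 5p ⇒ p = 21.6, q = 34.4.
Δp = 21.6 − 25 = -3.40.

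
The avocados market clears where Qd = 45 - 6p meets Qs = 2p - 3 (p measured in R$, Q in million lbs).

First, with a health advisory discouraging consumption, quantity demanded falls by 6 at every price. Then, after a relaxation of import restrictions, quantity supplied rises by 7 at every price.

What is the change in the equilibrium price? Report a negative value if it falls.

-1.625

Initially, 45 - 6p = 2p - 3, so 48 = 8p and p = 6, Q = 9.
With the change applied: demand Qd = 39 - 6p, supply Qs = 2p + 4.
Equate the new curves: 39 - 6p = 2p + 4, giving 35 = 8p, p = 4.375, Q = 12.75.
Δp = 4.375 − 6 = -1.625.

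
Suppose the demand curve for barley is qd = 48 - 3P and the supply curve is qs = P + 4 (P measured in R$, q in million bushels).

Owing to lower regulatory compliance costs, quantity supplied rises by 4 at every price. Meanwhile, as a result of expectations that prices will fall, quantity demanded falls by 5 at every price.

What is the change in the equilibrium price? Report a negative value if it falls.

Initially, 48 - 3P = P + 4, so 44 = 4P and P = 11, q = 15.
After the shift, demand is qd = 43 - 3P and supply is qs = P + 8.
Clearing the new market: 43 - 3P = P + 8, so P = 8.75 and q = 16.75.
ΔP = 8.75 − 11 = -2.25.

-2.25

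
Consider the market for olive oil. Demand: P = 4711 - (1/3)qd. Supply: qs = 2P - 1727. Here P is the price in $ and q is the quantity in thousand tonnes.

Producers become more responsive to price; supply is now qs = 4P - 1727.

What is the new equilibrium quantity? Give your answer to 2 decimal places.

Original equilibrium: 14133 - 3P = 2P - 1727 gives 15860 = 5P, so P = 3172 and q = 4617.
The shock moves the curves to qd = 14133 - 3P and qs = 4P - 1727.
New equilibrium: 14133 - 3P = 4P - 1727 ⇒ 15860 = 7P ⇒ P = 15860/7 ≈ 2265.7143, q = 51351/7 ≈ 7335.8571.

7335.86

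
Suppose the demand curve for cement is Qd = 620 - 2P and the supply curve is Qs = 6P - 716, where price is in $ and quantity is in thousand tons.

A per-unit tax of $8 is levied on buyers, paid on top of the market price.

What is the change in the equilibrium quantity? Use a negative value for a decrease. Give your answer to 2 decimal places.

-12.00

Before the shock: 620 - 2P = 6P - 716 ⇒ 1336 = 8P ⇒ P = 167, Q = 286.
Since buyers pay the price plus the tax, the effective demand curve becomes Qd = 604 - 2P.
New equilibrium: 604 - 2P = 6P - 716 ⇒ 1320 = 8P ⇒ P = 165, Q = 274.
ΔQ = 274 − 286 = -12.00.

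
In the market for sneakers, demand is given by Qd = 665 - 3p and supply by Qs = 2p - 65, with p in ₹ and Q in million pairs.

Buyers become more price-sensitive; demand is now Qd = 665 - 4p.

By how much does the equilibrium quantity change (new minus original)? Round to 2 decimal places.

-48.67

Initially, 665 - 3p = 2p - 65, so 730 = 5p and p = 146, Q = 227.
The shock moves the curves to Qd = 665 - 4p and Qs = 2p - 65.
Setting them equal: 665 - 4p = 2p - 65 → 730 = 6p, so p = 365/3 ≈ 121.6667 and Q = 535/3 ≈ 178.3333.
ΔQ = 178.3333 − 227 = -48.67.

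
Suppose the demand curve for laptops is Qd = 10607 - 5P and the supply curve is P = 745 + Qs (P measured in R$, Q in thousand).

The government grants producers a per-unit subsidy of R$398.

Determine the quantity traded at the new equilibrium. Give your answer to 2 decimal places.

Initially, 10607 - 5P = P - 745, so 11352 = 6P and P = 1892, Q = 1147.
Since sellers receive the price plus the subsidy, the effective supply curve becomes Qs = P - 347.
Equate the new curves: 10607 - 5P = P - 347, giving 10954 = 6P, P = 5477/3 ≈ 1825.6667, Q = 4436/3 ≈ 1478.6667.

1478.67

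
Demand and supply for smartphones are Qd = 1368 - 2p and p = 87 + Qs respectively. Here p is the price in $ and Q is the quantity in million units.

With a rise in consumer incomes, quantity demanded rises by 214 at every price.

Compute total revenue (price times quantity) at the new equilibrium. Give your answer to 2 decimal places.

Original equilibrium: 1368 - 2p = p - 87 gives 1455 = 3p, so p = 485 and Q = 398.
With the change applied: demand Qd = 1582 - 2p, supply Qs = p - 87.
Clearing the new market: 1582 - 2p = p - 87, so p = 1669/3 ≈ 556.3333 and Q = 1408/3 ≈ 469.3333.
New expenditure = 556.3333 × 469.3333 = 261105.78.

261105.78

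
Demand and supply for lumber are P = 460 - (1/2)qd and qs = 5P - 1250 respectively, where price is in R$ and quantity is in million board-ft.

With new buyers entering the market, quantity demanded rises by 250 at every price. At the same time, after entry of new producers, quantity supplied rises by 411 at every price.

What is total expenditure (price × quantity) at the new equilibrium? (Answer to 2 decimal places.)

Original equilibrium: 920 - 2P = 5P - 1250 gives 2170 = 7P, so P = 310 and q = 300.
The new curves are qd = 1170 - 2P (demand) and qs = 5P - 839 (supply).
Setting them equal: 1170 - 2P = 5P - 839 → 2009 = 7P, so P = 287 and q = 596.
New expenditure = 287 × 596 = 171052.00.

171052.00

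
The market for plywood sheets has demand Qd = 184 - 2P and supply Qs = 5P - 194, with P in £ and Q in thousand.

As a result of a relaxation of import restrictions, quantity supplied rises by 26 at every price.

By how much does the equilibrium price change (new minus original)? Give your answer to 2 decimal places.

Original equilibrium: 184 - 2P = 5P - 194 gives 378 = 7P, so P = 54 and Q = 76.
With the change applied: demand Qd = 184 - 2P, supply Qs = 5P - 168.
Setting them equal: 184 - 2P = 5P - 168 → 352 = 7P, so P = 352/7 ≈ 50.2857 and Q = 584/7 ≈ 83.4286.
ΔP = 50.2857 − 54 = -3.71.

-3.71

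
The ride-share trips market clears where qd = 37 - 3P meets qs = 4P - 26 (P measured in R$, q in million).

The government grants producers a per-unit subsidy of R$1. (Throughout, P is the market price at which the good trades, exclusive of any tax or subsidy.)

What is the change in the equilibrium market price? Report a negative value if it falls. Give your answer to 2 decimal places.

-0.57

Initially, 37 - 3P = 4P - 26, so 63 = 7P and P = 9, q = 10.
Since sellers receive the price plus the subsidy, the effective supply curve becomes qs = 4P - 22.
Setting them equal: 37 - 3P = 4P - 22 → 59 = 7P, so P = 59/7 ≈ 8.4286 and q = 82/7 ≈ 11.7143.
ΔP = 8.4286 − 9 = -0.57.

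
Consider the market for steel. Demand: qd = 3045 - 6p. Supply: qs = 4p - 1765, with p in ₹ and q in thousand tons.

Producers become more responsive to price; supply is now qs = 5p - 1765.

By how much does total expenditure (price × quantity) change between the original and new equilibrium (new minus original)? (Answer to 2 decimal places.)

Solve the original market: 3045 - 6p = 4p - 1765, hence p = 481 and q = 159.
The new curves are qd = 3045 - 6p (demand) and qs = 5p - 1765 (supply).
New equilibrium: 3045 - 6p = 5p - 1765 ⇒ 4810 = 11p ⇒ p = 4810/11 ≈ 437.2727, q = 4635/11 ≈ 421.3636.
Expenditure moves from 481×159 = 76479 to 437.2727×421.3636 = 184250.8264; change = +107771.83.

+107771.83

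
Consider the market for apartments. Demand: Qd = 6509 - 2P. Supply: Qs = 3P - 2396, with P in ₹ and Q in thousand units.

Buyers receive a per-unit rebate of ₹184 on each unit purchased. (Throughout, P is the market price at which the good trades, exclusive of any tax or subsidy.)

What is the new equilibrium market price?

Original equilibrium: 6509 - 2P = 3P - 2396 gives 8905 = 5P, so P = 1781 and Q = 2947.
Since buyers' out-of-pocket price is the market price minus the rebate, the effective demand curve becomes Qd = 6877 - 2P.
New equilibrium: 6877 - 2P = 3P - 2396 ⇒ 9273 = 5P ⇒ P = 1854.6, Q = 3167.8.

1854.6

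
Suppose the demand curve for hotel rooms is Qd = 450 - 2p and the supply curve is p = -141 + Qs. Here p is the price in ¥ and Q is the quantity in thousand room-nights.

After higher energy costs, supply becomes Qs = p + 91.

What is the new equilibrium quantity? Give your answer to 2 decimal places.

Solve the original market: 450 - 2p = p + 141, hence p = 103 and Q = 244.
The shock moves the curves to Qd = 450 - 2p and Qs = p + 91.
Equate the new curves: 450 - 2p = p + 91, giving 359 = 3p, p = 359/3 ≈ 119.6667, Q = 632/3 ≈ 210.6667.

210.67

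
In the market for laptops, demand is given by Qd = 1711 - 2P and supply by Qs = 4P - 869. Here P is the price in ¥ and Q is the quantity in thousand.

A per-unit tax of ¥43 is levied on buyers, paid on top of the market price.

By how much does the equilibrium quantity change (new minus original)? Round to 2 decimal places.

Original equilibrium: 1711 - 2P = 4P - 869 gives 2580 = 6P, so P = 430 and Q = 851.
Since buyers pay the price plus the tax, the effective demand curve becomes Qd = 1625 - 2P.
Equate the new curves: 1625 - 2P = 4P - 869, giving 2494 = 6P, P = 1247/3 ≈ 415.6667, Q = 2381/3 ≈ 793.6667.
ΔQ = 793.6667 − 851 = -57.33.

-57.33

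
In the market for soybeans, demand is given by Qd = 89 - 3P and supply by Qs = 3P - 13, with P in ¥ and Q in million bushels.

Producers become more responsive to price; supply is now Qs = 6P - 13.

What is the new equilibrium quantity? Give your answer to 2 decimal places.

Solve the original market: 89 - 3P = 3P - 13, hence P = 17 and Q = 38.
With the change applied: demand Qd = 89 - 3P, supply Qs = 6P - 13.
New equilibrium: 89 - 3P = 6P - 13 ⇒ 102 = 9P ⇒ P = 34/3 ≈ 11.3333, Q = 55.

55.00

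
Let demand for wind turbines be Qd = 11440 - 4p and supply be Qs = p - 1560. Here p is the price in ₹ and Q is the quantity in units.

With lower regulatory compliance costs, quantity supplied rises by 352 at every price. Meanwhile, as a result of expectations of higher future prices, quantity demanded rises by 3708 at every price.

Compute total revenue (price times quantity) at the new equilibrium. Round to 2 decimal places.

Initially, 11440 - 4p = p - 1560, so 13000 = 5p and p = 2600, Q = 1040.
The new curves are Qd = 15148 - 4p (demand) and Qs = p - 1208 (supply).
Setting them equal: 15148 - 4p = p - 1208 → 16356 = 5p, so p = 3271.2 and Q = 2063.2.
New expenditure = 3271.2 × 2063.2 = 6749139.84.

6749139.84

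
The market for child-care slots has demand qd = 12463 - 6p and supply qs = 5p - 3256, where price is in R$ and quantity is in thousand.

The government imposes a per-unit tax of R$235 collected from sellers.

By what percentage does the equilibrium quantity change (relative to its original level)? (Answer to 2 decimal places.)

-16.48

Initially, 12463 - 6p = 5p - 3256, so 15719 = 11p and p = 1429, q = 3889.
Since sellers keep the price net of the tax, the effective supply curve becomes qs = 5p - 4431.
New equilibrium: 12463 - 6p = 5p - 4431 ⇒ 16894 = 11p ⇒ p = 16894/11 ≈ 1535.8182, q = 35729/11 ≈ 3248.0909.
%Δq = (3248.0909 − 3889) / 3889 × 100 = -16.48%.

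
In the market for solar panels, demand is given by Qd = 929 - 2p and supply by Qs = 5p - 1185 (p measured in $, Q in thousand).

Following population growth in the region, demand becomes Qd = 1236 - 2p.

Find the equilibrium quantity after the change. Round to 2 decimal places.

Before the shock: 929 - 2p = 5p - 1185 ⇒ 2114 = 7p ⇒ p = 302, Q = 325.
After the shift, demand is Qd = 1236 - 2p and supply is Qs = 5p - 1185.
Equate the new curves: 1236 - 2p = 5p - 1185, giving 2421 = 7p, p = 2421/7 ≈ 345.8571, Q = 3810/7 ≈ 544.2857.

544.29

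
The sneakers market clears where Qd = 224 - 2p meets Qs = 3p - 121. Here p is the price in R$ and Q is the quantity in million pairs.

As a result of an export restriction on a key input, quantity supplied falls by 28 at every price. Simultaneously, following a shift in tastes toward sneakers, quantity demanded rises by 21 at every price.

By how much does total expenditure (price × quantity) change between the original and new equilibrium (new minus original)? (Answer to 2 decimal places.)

+953.12

Solve the original market: 224 - 2p = 3p - 121, hence p = 69 and Q = 86.
The shock moves the curves to Qd = 245 - 2p and Qs = 3p - 149.
Setting them equal: 245 - 2p = 3p - 149 → 394 = 5p, so p = 78.8 and Q = 87.4.
Expenditure moves from 69×86 = 5934 to 78.8×87.4 = 6887.12; change = +953.12.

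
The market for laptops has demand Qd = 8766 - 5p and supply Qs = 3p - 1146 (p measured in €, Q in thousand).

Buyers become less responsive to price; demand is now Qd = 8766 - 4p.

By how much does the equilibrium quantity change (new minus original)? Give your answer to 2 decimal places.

Before the shock: 8766 - 5p = 3p - 1146 ⇒ 9912 = 8p ⇒ p = 1239, Q = 2571.
After the shift, demand is Qd = 8766 - 4p and supply is Qs = 3p - 1146.
Clearing the new market: 8766 - 4p = 3p - 1146, so p = 1416 and Q = 3102.
ΔQ = 3102 − 2571 = +531.00.

+531.00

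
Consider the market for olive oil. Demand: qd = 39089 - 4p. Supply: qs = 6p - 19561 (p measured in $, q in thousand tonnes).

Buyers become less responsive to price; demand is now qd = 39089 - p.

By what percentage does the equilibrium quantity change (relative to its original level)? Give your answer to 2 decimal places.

+96.50

Original equilibrium: 39089 - 4p = 6p - 19561 gives 58650 = 10p, so p = 5865 and q = 15629.
The shock moves the curves to qd = 39089 - p and qs = 6p - 19561.
Setting them equal: 39089 - p = 6p - 19561 → 58650 = 7p, so p = 58650/7 ≈ 8378.5714 and q = 214973/7 ≈ 30710.4286.
%Δq = (30710.4286 − 15629) / 15629 × 100 = +96.50%.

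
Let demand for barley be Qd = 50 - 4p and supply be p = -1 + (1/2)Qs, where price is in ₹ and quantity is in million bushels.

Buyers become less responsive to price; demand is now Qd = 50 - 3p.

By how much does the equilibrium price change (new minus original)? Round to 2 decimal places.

Original equilibrium: 50 - 4p = 2p + 2 gives 48 = 6p, so p = 8 and Q = 18.
The new curves are Qd = 50 - 3p (demand) and Qs = 2p + 2 (supply).
Equate the new curves: 50 - 3p = 2p + 2, giving 48 = 5p, p = 9.6, Q = 21.2.
Δp = 9.6 − 8 = +1.60.

+1.60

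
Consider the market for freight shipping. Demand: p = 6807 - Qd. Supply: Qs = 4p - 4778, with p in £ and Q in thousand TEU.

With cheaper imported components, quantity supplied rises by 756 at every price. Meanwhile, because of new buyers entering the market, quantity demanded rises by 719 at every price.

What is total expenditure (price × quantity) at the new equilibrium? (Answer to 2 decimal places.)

12047797.44

Before the shock: 6807 - p = 4p - 4778 ⇒ 11585 = 5p ⇒ p = 2317, Q = 4490.
After the shift, demand is Qd = 7526 - p and supply is Qs = 4p - 4022.
Setting them equal: 7526 - p = 4p - 4022 → 11548 = 5p, so p = 2309.6 and Q = 5216.4.
New expenditure = 2309.6 × 5216.4 = 12047797.44.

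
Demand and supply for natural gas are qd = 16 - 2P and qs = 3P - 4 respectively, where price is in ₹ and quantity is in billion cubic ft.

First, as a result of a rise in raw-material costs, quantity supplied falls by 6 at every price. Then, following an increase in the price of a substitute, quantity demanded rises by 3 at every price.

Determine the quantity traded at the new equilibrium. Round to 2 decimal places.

7.40

Solve the original market: 16 - 2P = 3P - 4, hence P = 4 and q = 8.
With the change applied: demand qd = 19 - 2P, supply qs = 3P - 10.
New equilibrium: 19 - 2P = 3P - 10 ⇒ 29 = 5P ⇒ P = 5.8, q = 7.4.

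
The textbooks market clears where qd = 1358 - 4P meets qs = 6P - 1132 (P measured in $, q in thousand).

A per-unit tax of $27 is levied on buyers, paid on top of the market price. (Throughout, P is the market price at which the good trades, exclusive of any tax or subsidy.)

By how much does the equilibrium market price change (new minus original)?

Original equilibrium: 1358 - 4P = 6P - 1132 gives 2490 = 10P, so P = 249 and q = 362.
Since buyers pay the price plus the tax, the effective demand curve becomes qd = 1250 - 4P.
New equilibrium: 1250 - 4P = 6P - 1132 ⇒ 2382 = 10P ⇒ P = 238.2, q = 297.2.
ΔP = 238.2 − 249 = -10.8.

-10.8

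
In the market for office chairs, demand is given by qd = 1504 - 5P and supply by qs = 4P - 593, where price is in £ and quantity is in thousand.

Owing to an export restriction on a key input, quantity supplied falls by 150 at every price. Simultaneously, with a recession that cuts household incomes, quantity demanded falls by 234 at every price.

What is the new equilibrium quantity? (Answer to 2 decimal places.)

Solve the original market: 1504 - 5P = 4P - 593, hence P = 233 and q = 339.
The new curves are qd = 1270 - 5P (demand) and qs = 4P - 743 (supply).
Setting them equal: 1270 - 5P = 4P - 743 → 2013 = 9P, so P = 671/3 ≈ 223.6667 and q = 455/3 ≈ 151.6667.

151.67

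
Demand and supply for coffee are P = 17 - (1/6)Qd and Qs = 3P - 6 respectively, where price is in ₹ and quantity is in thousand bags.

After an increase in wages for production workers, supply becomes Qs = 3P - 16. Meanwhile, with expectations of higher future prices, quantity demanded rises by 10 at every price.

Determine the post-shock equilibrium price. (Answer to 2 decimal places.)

Original equilibrium: 102 - 6P = 3P - 6 gives 108 = 9P, so P = 12 and Q = 30.
With the change applied: demand Qd = 112 - 6P, supply Qs = 3P - 16.
Equate the new curves: 112 - 6P = 3P - 16, giving 128 = 9P, P = 128/9 ≈ 14.2222, Q = 80/3 ≈ 26.6667.

14.22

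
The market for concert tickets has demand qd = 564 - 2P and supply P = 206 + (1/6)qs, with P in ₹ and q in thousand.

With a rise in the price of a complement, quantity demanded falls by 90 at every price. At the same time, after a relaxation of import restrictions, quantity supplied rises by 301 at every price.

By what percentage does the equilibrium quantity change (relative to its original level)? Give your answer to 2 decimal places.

Solve the original market: 564 - 2P = 6P - 1236, hence P = 225 and q = 114.
The new curves are qd = 474 - 2P (demand) and qs = 6P - 935 (supply).
New equilibrium: 474 - 2P = 6P - 935 ⇒ 1409 = 8P ⇒ P = 176.125, q = 121.75.
%Δq = (121.75 − 114) / 114 × 100 = +6.80%.

+6.80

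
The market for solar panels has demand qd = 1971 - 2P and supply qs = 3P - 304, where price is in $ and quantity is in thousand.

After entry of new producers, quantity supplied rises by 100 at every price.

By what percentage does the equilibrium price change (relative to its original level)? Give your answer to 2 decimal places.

-4.40

Initially, 1971 - 2P = 3P - 304, so 2275 = 5P and P = 455, q = 1061.
After the shift, demand is qd = 1971 - 2P and supply is qs = 3P - 204.
New equilibrium: 1971 - 2P = 3P - 204 ⇒ 2175 = 5P ⇒ P = 435, q = 1101.
%ΔP = (435 − 455) / 455 × 100 = -4.40%.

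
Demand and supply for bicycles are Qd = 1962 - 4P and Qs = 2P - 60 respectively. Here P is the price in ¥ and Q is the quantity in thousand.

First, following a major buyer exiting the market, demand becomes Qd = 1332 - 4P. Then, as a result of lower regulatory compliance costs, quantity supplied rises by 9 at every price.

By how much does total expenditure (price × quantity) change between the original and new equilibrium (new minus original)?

-112413

Solve the original market: 1962 - 4P = 2P - 60, hence P = 337 and Q = 614.
The new curves are Qd = 1332 - 4P (demand) and Qs = 2P - 51 (supply).
Equate the new curves: 1332 - 4P = 2P - 51, giving 1383 = 6P, P = 230.5, Q = 410.
Expenditure moves from 337×614 = 206918 to 230.5×410 = 94505; change = -112413.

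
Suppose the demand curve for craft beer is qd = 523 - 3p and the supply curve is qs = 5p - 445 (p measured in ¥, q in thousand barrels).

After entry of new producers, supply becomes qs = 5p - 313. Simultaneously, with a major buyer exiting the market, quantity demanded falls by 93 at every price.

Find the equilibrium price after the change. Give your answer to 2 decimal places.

92.88

Before the shock: 523 - 3p = 5p - 445 ⇒ 968 = 8p ⇒ p = 121, q = 160.
The shock moves the curves to qd = 430 - 3p and qs = 5p - 313.
New equilibrium: 430 - 3p = 5p - 313 ⇒ 743 = 8p ⇒ p = 92.875, q = 151.375.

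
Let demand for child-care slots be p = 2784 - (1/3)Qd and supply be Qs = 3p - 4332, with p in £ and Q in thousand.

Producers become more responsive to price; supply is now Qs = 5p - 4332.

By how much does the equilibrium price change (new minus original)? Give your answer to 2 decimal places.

Initially, 8352 - 3p = 3p - 4332, so 12684 = 6p and p = 2114, Q = 2010.
With the change applied: demand Qd = 8352 - 3p, supply Qs = 5p - 4332.
New equilibrium: 8352 - 3p = 5p - 4332 ⇒ 12684 = 8p ⇒ p = 1585.5, Q = 3595.5.
Δp = 1585.5 − 2114 = -528.50.

-528.50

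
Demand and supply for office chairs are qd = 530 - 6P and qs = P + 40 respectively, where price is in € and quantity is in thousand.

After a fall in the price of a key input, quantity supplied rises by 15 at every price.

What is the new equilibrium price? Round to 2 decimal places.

Original equilibrium: 530 - 6P = P + 40 gives 490 = 7P, so P = 70 and q = 110.
The new curves are qd = 530 - 6P (demand) and qs = P + 55 (supply).
Setting them equal: 530 - 6P = P + 55 → 475 = 7P, so P = 475/7 ≈ 67.8571 and q = 860/7 ≈ 122.8571.

67.86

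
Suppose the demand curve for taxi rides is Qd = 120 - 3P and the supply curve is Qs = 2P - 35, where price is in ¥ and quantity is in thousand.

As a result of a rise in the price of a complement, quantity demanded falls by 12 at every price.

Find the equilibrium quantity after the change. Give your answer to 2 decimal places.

Original equilibrium: 120 - 3P = 2P - 35 gives 155 = 5P, so P = 31 and Q = 27.
After the shift, demand is Qd = 108 - 3P and supply is Qs = 2P - 35.
Equate the new curves: 108 - 3P = 2P - 35, giving 143 = 5P, P = 28.6, Q = 22.2.

22.20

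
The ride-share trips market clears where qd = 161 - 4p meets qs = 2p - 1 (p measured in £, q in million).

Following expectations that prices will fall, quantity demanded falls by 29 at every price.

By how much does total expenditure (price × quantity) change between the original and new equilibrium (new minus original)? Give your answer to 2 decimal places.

Solve the original market: 161 - 4p = 2p - 1, hence p = 27 and q = 53.
After the shift, demand is qd = 132 - 4p and supply is qs = 2p - 1.
Equate the new curves: 132 - 4p = 2p - 1, giving 133 = 6p, p = 133/6 ≈ 22.1667, q = 130/3 ≈ 43.3333.
Expenditure moves from 27×53 = 1431 to 22.1667×43.3333 = 960.5556; change = -470.44.

-470.44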